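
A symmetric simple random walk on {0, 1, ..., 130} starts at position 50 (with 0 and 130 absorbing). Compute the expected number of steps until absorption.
E[τ | X_0 = 50] = 4000

Let v_k = E[τ | X_0 = k]. Boundary: v_0 = v_130 = 0. Recurrence: v_k = 1 + (v_{k-1} + v_{k+1})/2 for 1 ≤ k ≤ 129. The particular solution to v_k − (v_{k-1} + v_{k+1})/2 = 1 is v_k = −k^2. Adding homogeneous solution A + B k and matching boundaries gives v_k = k (130 − k). Substituting k = 50: v_50 = 50 · 80 = 4000.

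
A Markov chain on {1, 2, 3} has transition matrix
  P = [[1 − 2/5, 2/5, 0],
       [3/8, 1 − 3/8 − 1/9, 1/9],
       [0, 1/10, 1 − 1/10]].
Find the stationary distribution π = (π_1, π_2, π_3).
π = (135/439, 144/439, 160/439)

This is a birth-death chain on three states, which satisfies detailed balance: π_1 · P_{12} = π_2 · P_{21} and π_2 · P_{23} = π_3 · P_{32}.
From π_1 · 2/5 = π_2 · 3/8: π_2/π_1 = (2/5)/(3/8) = 16/15.
From π_2 · 1/9 = π_3 · 1/10: π_3/π_2 = (1/9)/(1/10) = 10/9.
Take π_1 proportional to 1; then unnormalized π = (1, 16/15, 32/27). Normalize by dividing by the sum 439/135:
  π = (135/439, 144/439, 160/439).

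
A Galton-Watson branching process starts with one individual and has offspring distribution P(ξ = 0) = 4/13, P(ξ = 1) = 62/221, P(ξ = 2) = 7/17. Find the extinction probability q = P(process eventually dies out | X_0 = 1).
q = 68/91

The pgf is f(s) = 4/13 + 62/221·s + 7/17·s². The extinction probability q is the smallest fixed point of f in [0, 1]. Setting s = f(s):
  7/17·s² + (62/221 − 1)·s + 4/13 = 0
  7/17·s² − (4/13 + 7/17)·s + 4/13 = 0
which factors as (s − 1)·(7/17·s − 4/13) = 0, giving roots s = 1 and s = (4/13)/(7/17) = 68/91.
Mean offspring μ = 62/221 + 2·7/17 = 244/221 > 1 (supercritical), so q < 1. The extinction probability is the smaller root: q = (4/13)/(7/17) = 68/91.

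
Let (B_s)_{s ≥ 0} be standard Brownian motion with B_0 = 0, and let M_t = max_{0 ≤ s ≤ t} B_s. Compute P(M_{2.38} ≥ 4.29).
P(M_{2.38} ≥ 4.29) = 2·P(B_{2.38} ≥ 4.29) = 2(1 − Φ(4.29/√2.38)) ≈ 0.0054

By the reflection principle for Brownian motion, P(M_t ≥ a) = 2 · P(B_t ≥ a) for a ≥ 0. Since B_t ~ N(0, t), P(B_t ≥ 4.29) = 1 − Φ(4.29/√t) = 1 − Φ(4.29/√2.38) = 1 − Φ(2.7808). So
  P(M_{2.38} ≥ 4.29) = 2(1 − Φ(2.7808)) ≈ 0.0054.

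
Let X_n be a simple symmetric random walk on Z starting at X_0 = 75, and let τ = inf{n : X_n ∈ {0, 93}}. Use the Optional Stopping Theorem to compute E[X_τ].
E[X_τ] = 75

X_n is a martingale and τ is a bounded-mean stopping time (indeed τ is finite a.s. with bounded expectation since the walk is in a bounded region). By the OST, E[X_τ] = E[X_0] = 75. Equivalently: E[X_τ] = 93 · P(hit 93 first) + 0 · P(hit 0 first) = 93 · (75/93) = 75.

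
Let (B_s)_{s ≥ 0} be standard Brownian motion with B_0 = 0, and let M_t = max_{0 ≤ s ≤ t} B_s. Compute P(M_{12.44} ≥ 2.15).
P(M_{12.44} ≥ 2.15) = 2·P(B_{12.44} ≥ 2.15) = 2(1 − Φ(2.15/√12.44)) ≈ 0.5421

By the reflection principle for Brownian motion, P(M_t ≥ a) = 2 · P(B_t ≥ a) for a ≥ 0. Since B_t ~ N(0, t), P(B_t ≥ 2.15) = 1 − Φ(2.15/√t) = 1 − Φ(2.15/√12.44) = 1 − Φ(0.6096). So
  P(M_{12.44} ≥ 2.15) = 2(1 − Φ(0.6096)) ≈ 0.5421.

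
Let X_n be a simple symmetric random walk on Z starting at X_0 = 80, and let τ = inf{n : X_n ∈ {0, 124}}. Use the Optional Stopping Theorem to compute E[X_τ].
E[X_τ] = 80

X_n is a martingale and τ is a bounded-mean stopping time (indeed τ is finite a.s. with bounded expectation since the walk is in a bounded region). By the OST, E[X_τ] = E[X_0] = 80. Equivalently: E[X_τ] = 124 · P(hit 124 first) + 0 · P(hit 0 first) = 124 · (80/124) = 80.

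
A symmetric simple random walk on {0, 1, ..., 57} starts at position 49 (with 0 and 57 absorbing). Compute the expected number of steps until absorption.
E[τ | X_0 = 49] = 392

Let v_k = E[τ | X_0 = k]. Boundary: v_0 = v_57 = 0. Recurrence: v_k = 1 + (v_{k-1} + v_{k+1})/2 for 1 ≤ k ≤ 56. The particular solution to v_k − (v_{k-1} + v_{k+1})/2 = 1 is v_k = −k^2. Adding homogeneous solution A + B k and matching boundaries gives v_k = k (57 − k). Substituting k = 49: v_49 = 49 · 8 = 392.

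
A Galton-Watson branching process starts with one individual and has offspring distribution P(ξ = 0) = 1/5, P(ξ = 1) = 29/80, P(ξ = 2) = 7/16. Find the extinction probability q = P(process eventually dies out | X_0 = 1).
q = 16/35

The pgf is f(s) = 1/5 + 29/80·s + 7/16·s². The extinction probability q is the smallest fixed point of f in [0, 1]. Setting s = f(s):
  7/16·s² + (29/80 − 1)·s + 1/5 = 0
  7/16·s² − (1/5 + 7/16)·s + 1/5 = 0
which factors as (s − 1)·(7/16·s − 1/5) = 0, giving roots s = 1 and s = (1/5)/(7/16) = 16/35.
Mean offspring μ = 29/80 + 2·7/16 = 99/80 > 1 (supercritical), so q < 1. The extinction probability is the smaller root: q = (1/5)/(7/16) = 16/35.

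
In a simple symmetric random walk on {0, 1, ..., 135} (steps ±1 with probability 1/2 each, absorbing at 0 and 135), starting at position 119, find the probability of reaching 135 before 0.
P(hit 135 before 0) = 119/135

Let u_k = P(hit 135 before 0 | start at k). Then u_0 = 0, u_135 = 1, and u_k = u_{k-1}/2 + u_{k+1}/2 for 1 ≤ k ≤ 134. This harmonic recurrence is solved by u_k = k/135, giving u_119 = 119/135.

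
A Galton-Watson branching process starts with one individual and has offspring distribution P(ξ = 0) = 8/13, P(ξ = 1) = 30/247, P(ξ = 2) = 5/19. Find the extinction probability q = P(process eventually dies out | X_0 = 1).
q = 1

Mean offspring μ = 0·8/13 + 1·30/247 + 2·5/19 = 160/247 ≤ 1. For μ ≤ 1 with offspring not concentrated at 1, the Galton-Watson process goes extinct almost surely, so q = 1.
(Algebraic check: The pgf is f(s) = 8/13 + 30/247·s + 5/19·s². The extinction probability q is the smallest fixed point of f in [0, 1]. Setting s = f(s):
  5/19·s² + (30/247 − 1)·s + 8/13 = 0
  5/19·s² − (8/13 + 5/19)·s + 8/13 = 0
which factors as (s − 1)·(5/19·s − 8/13) = 0, giving roots s = 1 and s = (8/13)/(5/19) = 152/65. Since 152/65 ≥ 1, the smallest root in [0, 1] is s = 1.)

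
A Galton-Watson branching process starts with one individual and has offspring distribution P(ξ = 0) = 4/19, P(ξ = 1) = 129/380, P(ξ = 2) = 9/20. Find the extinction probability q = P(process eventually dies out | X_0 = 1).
q = 80/171

The pgf is f(s) = 4/19 + 129/380·s + 9/20·s². The extinction probability q is the smallest fixed point of f in [0, 1]. Setting s = f(s):
  9/20·s² + (129/380 − 1)·s + 4/19 = 0
  9/20·s² − (4/19 + 9/20)·s + 4/19 = 0
which factors as (s − 1)·(9/20·s − 4/19) = 0, giving roots s = 1 and s = (4/19)/(9/20) = 80/171.
Mean offspring μ = 129/380 + 2·9/20 = 471/380 > 1 (supercritical), so q < 1. The extinction probability is the smaller root: q = (4/19)/(9/20) = 80/171.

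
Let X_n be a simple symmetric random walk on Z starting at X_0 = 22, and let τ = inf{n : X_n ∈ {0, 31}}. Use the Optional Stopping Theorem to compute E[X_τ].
E[X_τ] = 22

X_n is a martingale and τ is a bounded-mean stopping time (indeed τ is finite a.s. with bounded expectation since the walk is in a bounded region). By the OST, E[X_τ] = E[X_0] = 22. Equivalently: E[X_τ] = 31 · P(hit 31 first) + 0 · P(hit 0 first) = 31 · (22/31) = 22.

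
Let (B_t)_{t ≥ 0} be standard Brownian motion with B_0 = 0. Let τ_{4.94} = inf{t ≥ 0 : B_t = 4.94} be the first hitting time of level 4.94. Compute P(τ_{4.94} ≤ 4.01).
P(τ_{4.94} ≤ 4.01) = 2(1 − Φ(4.94/√4.01)) = 2(1 − Φ(2.4669)) ≈ 0.0136

By the reflection principle for standard BM, P(τ_b ≤ t) = 2 · P(B_t ≥ b). Since B_t ~ N(0, t), P(B_t ≥ 4.94) = 1 − Φ(4.94/√t) = 1 − Φ(4.94/√4.01) = 1 − Φ(2.4669) ≈ 0.00681. Doubling: P(τ_{4.94} ≤ 4.01) ≈ 2 · 0.00681 = 0.01362 ≈ 0.0136.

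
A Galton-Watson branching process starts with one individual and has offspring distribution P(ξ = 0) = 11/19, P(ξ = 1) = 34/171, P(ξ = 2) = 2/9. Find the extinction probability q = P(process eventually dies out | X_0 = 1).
q = 1

Mean offspring μ = 0·11/19 + 1·34/171 + 2·2/9 = 110/171 ≤ 1. For μ ≤ 1 with offspring not concentrated at 1, the Galton-Watson process goes extinct almost surely, so q = 1.
(Algebraic check: The pgf is f(s) = 11/19 + 34/171·s + 2/9·s². The extinction probability q is the smallest fixed point of f in [0, 1]. Setting s = f(s):
  2/9·s² + (34/171 − 1)·s + 11/19 = 0
  2/9·s² − (11/19 + 2/9)·s + 11/19 = 0
which factors as (s − 1)·(2/9·s − 11/19) = 0, giving roots s = 1 and s = (11/19)/(2/9) = 99/38. Since 99/38 ≥ 1, the smallest root in [0, 1] is s = 1.)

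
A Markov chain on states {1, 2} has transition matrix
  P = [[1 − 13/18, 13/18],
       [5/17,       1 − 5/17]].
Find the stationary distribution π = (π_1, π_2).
π_1 = 90/311, π_2 = 221/311

Solve πP = π with π_1 + π_2 = 1. From πP = π: π_1 · (1 − 13/18) + π_2 · 5/17 = π_1 ⇒ π_2 · 5/17 = π_1 · 13/18 ⇒ π_2/π_1 = (13/18)/(5/17) = 221/90. Together with π_1 + π_2 = 1:
  π_1 = (5/17)/(13/18 + 5/17) = (5/17)/(311/306) = 90/311,
  π_2 = (13/18)/(13/18 + 5/17) = (13/18)/(311/306) = 221/311.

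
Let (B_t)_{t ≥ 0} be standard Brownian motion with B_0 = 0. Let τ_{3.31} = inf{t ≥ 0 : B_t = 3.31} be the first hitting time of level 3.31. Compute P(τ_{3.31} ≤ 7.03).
P(τ_{3.31} ≤ 7.03) = 2(1 − Φ(3.31/√7.03)) = 2(1 − Φ(1.2484)) ≈ 0.2119

By the reflection principle for standard BM, P(τ_b ≤ t) = 2 · P(B_t ≥ b). Since B_t ~ N(0, t), P(B_t ≥ 3.31) = 1 − Φ(3.31/√t) = 1 − Φ(3.31/√7.03) = 1 − Φ(1.2484) ≈ 0.10594. Doubling: P(τ_{3.31} ≤ 7.03) ≈ 2 · 0.10594 = 0.21188 ≈ 0.2119.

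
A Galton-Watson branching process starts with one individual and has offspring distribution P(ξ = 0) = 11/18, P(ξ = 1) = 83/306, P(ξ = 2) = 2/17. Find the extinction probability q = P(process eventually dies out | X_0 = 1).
q = 1

Mean offspring μ = 0·11/18 + 1·83/306 + 2·2/17 = 155/306 ≤ 1. For μ ≤ 1 with offspring not concentrated at 1, the Galton-Watson process goes extinct almost surely, so q = 1.
(Algebraic check: The pgf is f(s) = 11/18 + 83/306·s + 2/17·s². The extinction probability q is the smallest fixed point of f in [0, 1]. Setting s = f(s):
  2/17·s² + (83/306 − 1)·s + 11/18 = 0
  2/17·s² − (11/18 + 2/17)·s + 11/18 = 0
which factors as (s − 1)·(2/17·s − 11/18) = 0, giving roots s = 1 and s = (11/18)/(2/17) = 187/36. Since 187/36 ≥ 1, the smallest root in [0, 1] is s = 1.)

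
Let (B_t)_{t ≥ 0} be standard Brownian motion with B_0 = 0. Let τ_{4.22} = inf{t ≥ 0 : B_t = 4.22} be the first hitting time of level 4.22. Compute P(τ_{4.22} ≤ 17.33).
P(τ_{4.22} ≤ 17.33) = 2(1 − Φ(4.22/√17.33)) = 2(1 − Φ(1.0137)) ≈ 0.3107

By the reflection principle for standard BM, P(τ_b ≤ t) = 2 · P(B_t ≥ b). Since B_t ~ N(0, t), P(B_t ≥ 4.22) = 1 − Φ(4.22/√t) = 1 − Φ(4.22/√17.33) = 1 − Φ(1.0137) ≈ 0.15536. Doubling: P(τ_{4.22} ≤ 17.33) ≈ 2 · 0.15536 = 0.31072 ≈ 0.3107.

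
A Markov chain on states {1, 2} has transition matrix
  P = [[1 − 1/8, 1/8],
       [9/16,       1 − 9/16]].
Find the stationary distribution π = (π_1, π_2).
π_1 = 9/11, π_2 = 2/11

Solve πP = π with π_1 + π_2 = 1. From πP = π: π_1 · (1 − 1/8) + π_2 · 9/16 = π_1 ⇒ π_2 · 9/16 = π_1 · 1/8 ⇒ π_2/π_1 = (1/8)/(9/16) = 2/9. Together with π_1 + π_2 = 1:
  π_1 = (9/16)/(1/8 + 9/16) = (9/16)/(11/16) = 9/11,
  π_2 = (1/8)/(1/8 + 9/16) = (1/8)/(11/16) = 2/11.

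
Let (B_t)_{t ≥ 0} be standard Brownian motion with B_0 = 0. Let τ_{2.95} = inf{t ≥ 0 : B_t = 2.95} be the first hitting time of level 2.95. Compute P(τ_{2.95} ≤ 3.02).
P(τ_{2.95} ≤ 3.02) = 2(1 − Φ(2.95/√3.02)) = 2(1 − Φ(1.6975)) ≈ 0.0896

By the reflection principle for standard BM, P(τ_b ≤ t) = 2 · P(B_t ≥ b). Since B_t ~ N(0, t), P(B_t ≥ 2.95) = 1 − Φ(2.95/√t) = 1 − Φ(2.95/√3.02) = 1 − Φ(1.6975) ≈ 0.04480. Doubling: P(τ_{2.95} ≤ 3.02) ≈ 2 · 0.04480 = 0.08960 ≈ 0.0896.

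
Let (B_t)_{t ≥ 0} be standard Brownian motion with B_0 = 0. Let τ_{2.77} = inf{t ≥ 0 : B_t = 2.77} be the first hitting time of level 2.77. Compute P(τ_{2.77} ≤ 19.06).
P(τ_{2.77} ≤ 19.06) = 2(1 − Φ(2.77/√19.06)) = 2(1 − Φ(0.6345)) ≈ 0.5258

By the reflection principle for standard BM, P(τ_b ≤ t) = 2 · P(B_t ≥ b). Since B_t ~ N(0, t), P(B_t ≥ 2.77) = 1 − Φ(2.77/√t) = 1 − Φ(2.77/√19.06) = 1 − Φ(0.6345) ≈ 0.26288. Doubling: P(τ_{2.77} ≤ 19.06) ≈ 2 · 0.26288 = 0.52576 ≈ 0.5258.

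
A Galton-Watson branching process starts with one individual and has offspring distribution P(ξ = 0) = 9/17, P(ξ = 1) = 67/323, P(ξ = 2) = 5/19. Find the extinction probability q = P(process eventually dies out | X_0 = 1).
q = 1

Mean offspring μ = 0·9/17 + 1·67/323 + 2·5/19 = 237/323 ≤ 1. For μ ≤ 1 with offspring not concentrated at 1, the Galton-Watson process goes extinct almost surely, so q = 1.
(Algebraic check: The pgf is f(s) = 9/17 + 67/323·s + 5/19·s². The extinction probability q is the smallest fixed point of f in [0, 1]. Setting s = f(s):
  5/19·s² + (67/323 − 1)·s + 9/17 = 0
  5/19·s² − (9/17 + 5/19)·s + 9/17 = 0
which factors as (s − 1)·(5/19·s − 9/17) = 0, giving roots s = 1 and s = (9/17)/(5/19) = 171/85. Since 171/85 ≥ 1, the smallest root in [0, 1] is s = 1.)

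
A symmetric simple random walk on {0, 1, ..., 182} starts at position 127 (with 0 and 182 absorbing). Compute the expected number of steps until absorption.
E[τ | X_0 = 127] = 6985

Let v_k = E[τ | X_0 = k]. Boundary: v_0 = v_182 = 0. Recurrence: v_k = 1 + (v_{k-1} + v_{k+1})/2 for 1 ≤ k ≤ 181. The particular solution to v_k − (v_{k-1} + v_{k+1})/2 = 1 is v_k = −k^2. Adding homogeneous solution A + B k and matching boundaries gives v_k = k (182 − k). Substituting k = 127: v_127 = 127 · 55 = 6985.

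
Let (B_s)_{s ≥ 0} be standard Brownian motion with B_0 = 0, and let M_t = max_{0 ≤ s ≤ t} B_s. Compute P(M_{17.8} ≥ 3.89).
P(M_{17.8} ≥ 3.89) = 2·P(B_{17.8} ≥ 3.89) = 2(1 − Φ(3.89/√17.8)) ≈ 0.3565

By the reflection principle for Brownian motion, P(M_t ≥ a) = 2 · P(B_t ≥ a) for a ≥ 0. Since B_t ~ N(0, t), P(B_t ≥ 3.89) = 1 − Φ(3.89/√t) = 1 − Φ(3.89/√17.8) = 1 − Φ(0.9220). So
  P(M_{17.8} ≥ 3.89) = 2(1 − Φ(0.9220)) ≈ 0.3565.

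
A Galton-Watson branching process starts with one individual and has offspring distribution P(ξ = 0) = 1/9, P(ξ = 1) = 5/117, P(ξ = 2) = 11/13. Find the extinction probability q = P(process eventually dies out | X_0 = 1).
q = 13/99

The pgf is f(s) = 1/9 + 5/117·s + 11/13·s². The extinction probability q is the smallest fixed point of f in [0, 1]. Setting s = f(s):
  11/13·s² + (5/117 − 1)·s + 1/9 = 0
  11/13·s² − (1/9 + 11/13)·s + 1/9 = 0
which factors as (s − 1)·(11/13·s − 1/9) = 0, giving roots s = 1 and s = (1/9)/(11/13) = 13/99.
Mean offspring μ = 5/117 + 2·11/13 = 203/117 > 1 (supercritical), so q < 1. The extinction probability is the smaller root: q = (1/9)/(11/13) = 13/99.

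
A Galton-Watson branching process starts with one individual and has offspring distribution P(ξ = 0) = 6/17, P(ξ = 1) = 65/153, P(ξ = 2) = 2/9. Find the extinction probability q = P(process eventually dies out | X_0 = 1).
q = 1

Mean offspring μ = 0·6/17 + 1·65/153 + 2·2/9 = 133/153 ≤ 1. For μ ≤ 1 with offspring not concentrated at 1, the Galton-Watson process goes extinct almost surely, so q = 1.
(Algebraic check: The pgf is f(s) = 6/17 + 65/153·s + 2/9·s². The extinction probability q is the smallest fixed point of f in [0, 1]. Setting s = f(s):
  2/9·s² + (65/153 − 1)·s + 6/17 = 0
  2/9·s² − (6/17 + 2/9)·s + 6/17 = 0
which factors as (s − 1)·(2/9·s − 6/17) = 0, giving roots s = 1 and s = (6/17)/(2/9) = 27/17. Since 27/17 ≥ 1, the smallest root in [0, 1] is s = 1.)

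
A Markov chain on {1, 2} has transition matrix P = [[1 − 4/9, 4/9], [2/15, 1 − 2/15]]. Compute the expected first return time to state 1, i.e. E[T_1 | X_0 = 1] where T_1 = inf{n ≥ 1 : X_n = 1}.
E[T_1 | X_0 = 1] = 1/π_1 = 13/3

For an irreducible recurrent Markov chain with stationary distribution π, E[T_i | X_0 = i] = 1/π_i (Kac's formula). Here π_1 = (2/15)/(4/9 + 2/15) = (2/15)/(26/45) = 3/13, so E[T_1 | X_0 = 1] = 1/π_1 = (4/9 + 2/15)/(2/15) = (26/45)/(2/15) = 13/3.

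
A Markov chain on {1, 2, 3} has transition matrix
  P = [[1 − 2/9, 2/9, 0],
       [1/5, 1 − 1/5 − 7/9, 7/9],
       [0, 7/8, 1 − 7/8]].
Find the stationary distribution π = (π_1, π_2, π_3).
π = (81/251, 90/251, 80/251)

This is a birth-death chain on three states, which satisfies detailed balance: π_1 · P_{12} = π_2 · P_{21} and π_2 · P_{23} = π_3 · P_{32}.
From π_1 · 2/9 = π_2 · 1/5: π_2/π_1 = (2/9)/(1/5) = 10/9.
From π_2 · 7/9 = π_3 · 7/8: π_3/π_2 = (7/9)/(7/8) = 8/9.
Take π_1 proportional to 1; then unnormalized π = (1, 10/9, 80/81). Normalize by dividing by the sum 251/81:
  π = (81/251, 90/251, 80/251).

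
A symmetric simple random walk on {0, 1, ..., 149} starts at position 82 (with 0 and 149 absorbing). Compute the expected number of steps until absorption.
E[τ | X_0 = 82] = 5494

Let v_k = E[τ | X_0 = k]. Boundary: v_0 = v_149 = 0. Recurrence: v_k = 1 + (v_{k-1} + v_{k+1})/2 for 1 ≤ k ≤ 148. The particular solution to v_k − (v_{k-1} + v_{k+1})/2 = 1 is v_k = −k^2. Adding homogeneous solution A + B k and matching boundaries gives v_k = k (149 − k). Substituting k = 82: v_82 = 82 · 67 = 5494.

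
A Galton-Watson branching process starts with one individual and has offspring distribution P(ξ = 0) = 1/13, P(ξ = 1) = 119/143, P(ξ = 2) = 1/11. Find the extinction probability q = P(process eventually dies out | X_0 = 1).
q = 11/13

The pgf is f(s) = 1/13 + 119/143·s + 1/11·s². The extinction probability q is the smallest fixed point of f in [0, 1]. Setting s = f(s):
  1/11·s² + (119/143 − 1)·s + 1/13 = 0
  1/11·s² − (1/13 + 1/11)·s + 1/13 = 0
which factors as (s − 1)·(1/11·s − 1/13) = 0, giving roots s = 1 and s = (1/13)/(1/11) = 11/13.
Mean offspring μ = 119/143 + 2·1/11 = 145/143 > 1 (supercritical), so q < 1. The extinction probability is the smaller root: q = (1/13)/(1/11) = 11/13.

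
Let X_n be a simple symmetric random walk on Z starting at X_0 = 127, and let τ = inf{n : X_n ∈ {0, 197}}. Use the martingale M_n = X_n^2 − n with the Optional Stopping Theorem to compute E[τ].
E[τ] = 8890

M_n = X_n^2 − n is a martingale (since E[X_{n+1}^2 | F_n] = X_n^2 + 1). By OST (τ has finite mean in a bounded region), E[M_τ] = E[M_0] = X_0^2 − 0 = 127^2 = 16129. Also E[M_τ] = E[X_τ^2] − E[τ]. The walk exits at 0 or 197, with P(hit 197 first) = 127/197, so E[X_τ^2] = 197^2 · 127/197 + 0 = 25019. Thus E[τ] = E[X_τ^2] − E[M_τ] = 25019 − 16129 = 8890 = 127(197 − 127) = 8890.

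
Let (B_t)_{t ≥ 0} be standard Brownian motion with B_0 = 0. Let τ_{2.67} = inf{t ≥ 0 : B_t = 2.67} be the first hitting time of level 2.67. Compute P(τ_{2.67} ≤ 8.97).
P(τ_{2.67} ≤ 8.97) = 2(1 − Φ(2.67/√8.97)) = 2(1 − Φ(0.8915)) ≈ 0.3727

By the reflection principle for standard BM, P(τ_b ≤ t) = 2 · P(B_t ≥ b). Since B_t ~ N(0, t), P(B_t ≥ 2.67) = 1 − Φ(2.67/√t) = 1 − Φ(2.67/√8.97) = 1 − Φ(0.8915) ≈ 0.18633. Doubling: P(τ_{2.67} ≤ 8.97) ≈ 2 · 0.18633 = 0.37266 ≈ 0.3727.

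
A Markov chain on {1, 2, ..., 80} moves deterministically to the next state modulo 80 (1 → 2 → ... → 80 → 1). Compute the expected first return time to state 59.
E[T_59 | X_0 = 59] = 80

The chain cycles deterministically, so starting at state 59 it returns in exactly 80 steps. Equivalently, the stationary distribution is uniform π_j = 1/80 for every state j, so by Kac's formula E[T_59] = 1/π_59 = 80.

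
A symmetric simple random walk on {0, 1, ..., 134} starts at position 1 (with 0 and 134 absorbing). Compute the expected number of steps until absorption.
E[τ | X_0 = 1] = 133

Let v_k = E[τ | X_0 = k]. Boundary: v_0 = v_134 = 0. Recurrence: v_k = 1 + (v_{k-1} + v_{k+1})/2 for 1 ≤ k ≤ 133. The particular solution to v_k − (v_{k-1} + v_{k+1})/2 = 1 is v_k = −k^2. Adding homogeneous solution A + B k and matching boundaries gives v_k = k (134 − k). Substituting k = 1: v_1 = 1 · 133 = 133.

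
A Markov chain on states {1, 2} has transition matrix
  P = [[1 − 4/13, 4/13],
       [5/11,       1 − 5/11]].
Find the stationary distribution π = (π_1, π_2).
π_1 = 65/109, π_2 = 44/109

Solve πP = π with π_1 + π_2 = 1. From πP = π: π_1 · (1 − 4/13) + π_2 · 5/11 = π_1 ⇒ π_2 · 5/11 = π_1 · 4/13 ⇒ π_2/π_1 = (4/13)/(5/11) = 44/65. Together with π_1 + π_2 = 1:
  π_1 = (5/11)/(4/13 + 5/11) = (5/11)/(109/143) = 65/109,
  π_2 = (4/13)/(4/13 + 5/11) = (4/13)/(109/143) = 44/109.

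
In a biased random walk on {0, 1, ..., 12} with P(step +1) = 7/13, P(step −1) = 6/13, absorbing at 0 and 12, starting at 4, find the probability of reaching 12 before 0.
P(hit 12 before 0) = (1 − (6/7)^4) / (1 − (6/7)^12) = 5764801/10556113

Let u_k denote P(reach 12 before 0 | start at k). Boundary: u_0 = 0, u_12 = 1. Recurrence: u_k = 7/13·u_{k+1} + 6/13·u_{k-1} for 1 ≤ k ≤ 11. Try u_k = A + B·r^k with r = q/p = (6/13)/(7/13) = 6/7. Substitution satisfies the recurrence; boundary conditions give:
  u_k = (1 − r^k) / (1 − r^N) = (1 − (6/7)^4) / (1 − (6/7)^12) = 5764801/10556113.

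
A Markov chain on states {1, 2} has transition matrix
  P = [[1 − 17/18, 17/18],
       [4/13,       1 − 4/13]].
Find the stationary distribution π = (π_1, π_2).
π_1 = 72/293, π_2 = 221/293

Solve πP = π with π_1 + π_2 = 1. From πP = π: π_1 · (1 − 17/18) + π_2 · 4/13 = π_1 ⇒ π_2 · 4/13 = π_1 · 17/18 ⇒ π_2/π_1 = (17/18)/(4/13) = 221/72. Together with π_1 + π_2 = 1:
  π_1 = (4/13)/(17/18 + 4/13) = (4/13)/(293/234) = 72/293,
  π_2 = (17/18)/(17/18 + 4/13) = (17/18)/(293/234) = 221/293.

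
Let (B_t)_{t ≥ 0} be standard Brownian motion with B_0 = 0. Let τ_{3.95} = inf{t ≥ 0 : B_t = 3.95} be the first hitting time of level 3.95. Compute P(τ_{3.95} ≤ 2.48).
P(τ_{3.95} ≤ 2.48) = 2(1 − Φ(3.95/√2.48)) = 2(1 − Φ(2.5083)) ≈ 0.0121

By the reflection principle for standard BM, P(τ_b ≤ t) = 2 · P(B_t ≥ b). Since B_t ~ N(0, t), P(B_t ≥ 3.95) = 1 − Φ(3.95/√t) = 1 − Φ(3.95/√2.48) = 1 − Φ(2.5083) ≈ 0.00607. Doubling: P(τ_{3.95} ≤ 2.48) ≈ 2 · 0.00607 = 0.01214 ≈ 0.0121.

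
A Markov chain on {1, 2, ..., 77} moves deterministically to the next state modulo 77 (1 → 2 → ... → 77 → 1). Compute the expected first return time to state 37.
E[T_37 | X_0 = 37] = 77

The chain cycles deterministically, so starting at state 37 it returns in exactly 77 steps. Equivalently, the stationary distribution is uniform π_j = 1/77 for every state j, so by Kac's formula E[T_37] = 1/π_37 = 77.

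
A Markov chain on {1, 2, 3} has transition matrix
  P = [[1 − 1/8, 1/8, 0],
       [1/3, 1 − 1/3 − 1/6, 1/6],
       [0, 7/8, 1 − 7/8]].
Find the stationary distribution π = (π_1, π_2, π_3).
π = (56/81, 7/27, 4/81)

This is a birth-death chain on three states, which satisfies detailed balance: π_1 · P_{12} = π_2 · P_{21} and π_2 · P_{23} = π_3 · P_{32}.
From π_1 · 1/8 = π_2 · 1/3: π_2/π_1 = (1/8)/(1/3) = 3/8.
From π_2 · 1/6 = π_3 · 7/8: π_3/π_2 = (1/6)/(7/8) = 4/21.
Take π_1 proportional to 1; then unnormalized π = (1, 3/8, 1/14). Normalize by dividing by the sum 81/56:
  π = (56/81, 7/27, 4/81).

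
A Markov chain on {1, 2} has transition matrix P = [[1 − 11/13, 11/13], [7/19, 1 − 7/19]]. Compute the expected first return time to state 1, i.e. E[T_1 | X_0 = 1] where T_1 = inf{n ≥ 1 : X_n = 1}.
E[T_1 | X_0 = 1] = 1/π_1 = 300/91

For an irreducible recurrent Markov chain with stationary distribution π, E[T_i | X_0 = i] = 1/π_i (Kac's formula). Here π_1 = (7/19)/(11/13 + 7/19) = (7/19)/(300/247) = 91/300, so E[T_1 | X_0 = 1] = 1/π_1 = (11/13 + 7/19)/(7/19) = (300/247)/(7/19) = 300/91.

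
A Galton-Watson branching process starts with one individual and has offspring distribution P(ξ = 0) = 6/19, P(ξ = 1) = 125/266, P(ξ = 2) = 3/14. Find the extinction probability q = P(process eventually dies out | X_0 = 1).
q = 1

Mean offspring μ = 0·6/19 + 1·125/266 + 2·3/14 = 239/266 ≤ 1. For μ ≤ 1 with offspring not concentrated at 1, the Galton-Watson process goes extinct almost surely, so q = 1.
(Algebraic check: The pgf is f(s) = 6/19 + 125/266·s + 3/14·s². The extinction probability q is the smallest fixed point of f in [0, 1]. Setting s = f(s):
  3/14·s² + (125/266 − 1)·s + 6/19 = 0
  3/14·s² − (6/19 + 3/14)·s + 6/19 = 0
which factors as (s − 1)·(3/14·s − 6/19) = 0, giving roots s = 1 and s = (6/19)/(3/14) = 28/19. Since 28/19 ≥ 1, the smallest root in [0, 1] is s = 1.)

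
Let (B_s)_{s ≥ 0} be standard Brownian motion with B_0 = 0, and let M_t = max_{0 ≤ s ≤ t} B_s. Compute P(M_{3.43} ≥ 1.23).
P(M_{3.43} ≥ 1.23) = 2·P(B_{3.43} ≥ 1.23) = 2(1 − Φ(1.23/√3.43)) ≈ 0.5066

By the reflection principle for Brownian motion, P(M_t ≥ a) = 2 · P(B_t ≥ a) for a ≥ 0. Since B_t ~ N(0, t), P(B_t ≥ 1.23) = 1 − Φ(1.23/√t) = 1 − Φ(1.23/√3.43) = 1 − Φ(0.6641). So
  P(M_{3.43} ≥ 1.23) = 2(1 − Φ(0.6641)) ≈ 0.5066.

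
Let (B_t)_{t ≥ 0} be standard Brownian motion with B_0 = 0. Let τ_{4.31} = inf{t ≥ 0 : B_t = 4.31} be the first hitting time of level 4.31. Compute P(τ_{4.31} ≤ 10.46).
P(τ_{4.31} ≤ 10.46) = 2(1 − Φ(4.31/√10.46)) = 2(1 − Φ(1.3326)) ≈ 0.1827

By the reflection principle for standard BM, P(τ_b ≤ t) = 2 · P(B_t ≥ b). Since B_t ~ N(0, t), P(B_t ≥ 4.31) = 1 − Φ(4.31/√t) = 1 − Φ(4.31/√10.46) = 1 − Φ(1.3326) ≈ 0.09133. Doubling: P(τ_{4.31} ≤ 10.46) ≈ 2 · 0.09133 = 0.18266 ≈ 0.1827.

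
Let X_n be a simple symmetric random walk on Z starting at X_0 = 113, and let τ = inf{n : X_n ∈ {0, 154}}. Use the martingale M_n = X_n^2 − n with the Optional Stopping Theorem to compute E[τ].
E[τ] = 4633

M_n = X_n^2 − n is a martingale (since E[X_{n+1}^2 | F_n] = X_n^2 + 1). By OST (τ has finite mean in a bounded region), E[M_τ] = E[M_0] = X_0^2 − 0 = 113^2 = 12769. Also E[M_τ] = E[X_τ^2] − E[τ]. The walk exits at 0 or 154, with P(hit 154 first) = 113/154, so E[X_τ^2] = 154^2 · 113/154 + 0 = 17402. Thus E[τ] = E[X_τ^2] − E[M_τ] = 17402 − 12769 = 4633 = 113(154 − 113) = 4633.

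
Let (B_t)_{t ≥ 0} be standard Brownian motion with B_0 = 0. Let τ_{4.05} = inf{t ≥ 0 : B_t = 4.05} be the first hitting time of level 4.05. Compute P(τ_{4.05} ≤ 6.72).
P(τ_{4.05} ≤ 6.72) = 2(1 − Φ(4.05/√6.72)) = 2(1 − Φ(1.5623)) ≈ 0.1182

By the reflection principle for standard BM, P(τ_b ≤ t) = 2 · P(B_t ≥ b). Since B_t ~ N(0, t), P(B_t ≥ 4.05) = 1 − Φ(4.05/√t) = 1 − Φ(4.05/√6.72) = 1 − Φ(1.5623) ≈ 0.05911. Doubling: P(τ_{4.05} ≤ 6.72) ≈ 2 · 0.05911 = 0.11822 ≈ 0.1182.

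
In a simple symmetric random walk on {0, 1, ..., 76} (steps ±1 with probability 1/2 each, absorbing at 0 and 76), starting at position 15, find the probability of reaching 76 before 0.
P(hit 76 before 0) = 15/76

Let u_k = P(hit 76 before 0 | start at k). Then u_0 = 0, u_76 = 1, and u_k = u_{k-1}/2 + u_{k+1}/2 for 1 ≤ k ≤ 75. This harmonic recurrence is solved by u_k = k/76, giving u_15 = 15/76.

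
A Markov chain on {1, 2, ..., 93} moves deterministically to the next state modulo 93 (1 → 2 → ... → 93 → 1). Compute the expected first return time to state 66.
E[T_66 | X_0 = 66] = 93

The chain cycles deterministically, so starting at state 66 it returns in exactly 93 steps. Equivalently, the stationary distribution is uniform π_j = 1/93 for every state j, so by Kac's formula E[T_66] = 1/π_66 = 93.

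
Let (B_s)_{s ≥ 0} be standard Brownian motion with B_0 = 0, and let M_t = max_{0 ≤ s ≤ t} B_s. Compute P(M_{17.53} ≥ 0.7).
P(M_{17.53} ≥ 0.7) = 2·P(B_{17.53} ≥ 0.7) = 2(1 − Φ(0.7/√17.53)) ≈ 0.8672

By the reflection principle for Brownian motion, P(M_t ≥ a) = 2 · P(B_t ≥ a) for a ≥ 0. Since B_t ~ N(0, t), P(B_t ≥ 0.7) = 1 − Φ(0.7/√t) = 1 − Φ(0.7/√17.53) = 1 − Φ(0.1672). So
  P(M_{17.53} ≥ 0.7) = 2(1 − Φ(0.1672)) ≈ 0.8672.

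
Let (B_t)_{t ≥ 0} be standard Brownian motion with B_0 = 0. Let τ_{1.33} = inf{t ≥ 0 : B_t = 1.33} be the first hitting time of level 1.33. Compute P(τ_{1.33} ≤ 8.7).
P(τ_{1.33} ≤ 8.7) = 2(1 − Φ(1.33/√8.7)) = 2(1 − Φ(0.4509)) ≈ 0.6521

By the reflection principle for standard BM, P(τ_b ≤ t) = 2 · P(B_t ≥ b). Since B_t ~ N(0, t), P(B_t ≥ 1.33) = 1 − Φ(1.33/√t) = 1 − Φ(1.33/√8.7) = 1 − Φ(0.4509) ≈ 0.32603. Doubling: P(τ_{1.33} ≤ 8.7) ≈ 2 · 0.32603 = 0.65206 ≈ 0.6521.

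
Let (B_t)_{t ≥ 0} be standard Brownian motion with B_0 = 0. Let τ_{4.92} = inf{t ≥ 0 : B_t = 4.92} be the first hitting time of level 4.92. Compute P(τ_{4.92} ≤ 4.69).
P(τ_{4.92} ≤ 4.69) = 2(1 − Φ(4.92/√4.69)) = 2(1 − Φ(2.2718)) ≈ 0.0231

By the reflection principle for standard BM, P(τ_b ≤ t) = 2 · P(B_t ≥ b). Since B_t ~ N(0, t), P(B_t ≥ 4.92) = 1 − Φ(4.92/√t) = 1 − Φ(4.92/√4.69) = 1 − Φ(2.2718) ≈ 0.01155. Doubling: P(τ_{4.92} ≤ 4.69) ≈ 2 · 0.01155 = 0.02310 ≈ 0.0231.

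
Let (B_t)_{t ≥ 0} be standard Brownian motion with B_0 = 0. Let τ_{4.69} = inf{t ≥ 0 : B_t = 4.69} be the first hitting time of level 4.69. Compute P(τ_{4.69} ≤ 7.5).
P(τ_{4.69} ≤ 7.5) = 2(1 − Φ(4.69/√7.5)) = 2(1 − Φ(1.7125)) ≈ 0.0868

By the reflection principle for standard BM, P(τ_b ≤ t) = 2 · P(B_t ≥ b). Since B_t ~ N(0, t), P(B_t ≥ 4.69) = 1 − Φ(4.69/√t) = 1 − Φ(4.69/√7.5) = 1 − Φ(1.7125) ≈ 0.04340. Doubling: P(τ_{4.69} ≤ 7.5) ≈ 2 · 0.04340 = 0.08680 ≈ 0.0868.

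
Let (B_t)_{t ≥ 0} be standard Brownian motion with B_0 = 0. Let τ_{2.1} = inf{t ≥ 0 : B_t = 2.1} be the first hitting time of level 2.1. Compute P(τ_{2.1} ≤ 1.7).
P(τ_{2.1} ≤ 1.7) = 2(1 − Φ(2.1/√1.7)) = 2(1 − Φ(1.6106)) ≈ 0.1073

By the reflection principle for standard BM, P(τ_b ≤ t) = 2 · P(B_t ≥ b). Since B_t ~ N(0, t), P(B_t ≥ 2.1) = 1 − Φ(2.1/√t) = 1 − Φ(2.1/√1.7) = 1 − Φ(1.6106) ≈ 0.05363. Doubling: P(τ_{2.1} ≤ 1.7) ≈ 2 · 0.05363 = 0.10726 ≈ 0.1073.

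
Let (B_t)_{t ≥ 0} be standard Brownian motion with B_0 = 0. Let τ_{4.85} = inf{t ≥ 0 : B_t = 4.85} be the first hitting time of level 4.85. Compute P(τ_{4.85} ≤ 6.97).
P(τ_{4.85} ≤ 6.97) = 2(1 − Φ(4.85/√6.97)) = 2(1 − Φ(1.8371)) ≈ 0.0662

By the reflection principle for standard BM, P(τ_b ≤ t) = 2 · P(B_t ≥ b). Since B_t ~ N(0, t), P(B_t ≥ 4.85) = 1 − Φ(4.85/√t) = 1 − Φ(4.85/√6.97) = 1 − Φ(1.8371) ≈ 0.03310. Doubling: P(τ_{4.85} ≤ 6.97) ≈ 2 · 0.03310 = 0.06620 ≈ 0.0662.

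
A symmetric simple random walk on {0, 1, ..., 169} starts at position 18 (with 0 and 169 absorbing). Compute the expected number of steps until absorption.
E[τ | X_0 = 18] = 2718

Let v_k = E[τ | X_0 = k]. Boundary: v_0 = v_169 = 0. Recurrence: v_k = 1 + (v_{k-1} + v_{k+1})/2 for 1 ≤ k ≤ 168. The particular solution to v_k − (v_{k-1} + v_{k+1})/2 = 1 is v_k = −k^2. Adding homogeneous solution A + B k and matching boundaries gives v_k = k (169 − k). Substituting k = 18: v_18 = 18 · 151 = 2718.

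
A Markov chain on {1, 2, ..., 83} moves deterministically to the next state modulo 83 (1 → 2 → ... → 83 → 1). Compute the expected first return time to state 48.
E[T_48 | X_0 = 48] = 83

The chain cycles deterministically, so starting at state 48 it returns in exactly 83 steps. Equivalently, the stationary distribution is uniform π_j = 1/83 for every state j, so by Kac's formula E[T_48] = 1/π_48 = 83.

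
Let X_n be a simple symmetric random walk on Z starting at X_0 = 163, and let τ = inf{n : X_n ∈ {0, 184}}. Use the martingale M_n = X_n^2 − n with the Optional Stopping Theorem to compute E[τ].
E[τ] = 3423

M_n = X_n^2 − n is a martingale (since E[X_{n+1}^2 | F_n] = X_n^2 + 1). By OST (τ has finite mean in a bounded region), E[M_τ] = E[M_0] = X_0^2 − 0 = 163^2 = 26569. Also E[M_τ] = E[X_τ^2] − E[τ]. The walk exits at 0 or 184, with P(hit 184 first) = 163/184, so E[X_τ^2] = 184^2 · 163/184 + 0 = 29992. Thus E[τ] = E[X_τ^2] − E[M_τ] = 29992 − 26569 = 3423 = 163(184 − 163) = 3423.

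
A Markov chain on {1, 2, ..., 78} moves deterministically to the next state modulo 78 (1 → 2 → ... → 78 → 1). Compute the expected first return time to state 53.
E[T_53 | X_0 = 53] = 78

The chain cycles deterministically, so starting at state 53 it returns in exactly 78 steps. Equivalently, the stationary distribution is uniform π_j = 1/78 for every state j, so by Kac's formula E[T_53] = 1/π_53 = 78.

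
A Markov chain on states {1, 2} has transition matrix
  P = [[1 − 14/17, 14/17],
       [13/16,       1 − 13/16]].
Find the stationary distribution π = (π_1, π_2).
π_1 = 221/445, π_2 = 224/445

Solve πP = π with π_1 + π_2 = 1. From πP = π: π_1 · (1 − 14/17) + π_2 · 13/16 = π_1 ⇒ π_2 · 13/16 = π_1 · 14/17 ⇒ π_2/π_1 = (14/17)/(13/16) = 224/221. Together with π_1 + π_2 = 1:
  π_1 = (13/16)/(14/17 + 13/16) = (13/16)/(445/272) = 221/445,
  π_2 = (14/17)/(14/17 + 13/16) = (14/17)/(445/272) = 224/445.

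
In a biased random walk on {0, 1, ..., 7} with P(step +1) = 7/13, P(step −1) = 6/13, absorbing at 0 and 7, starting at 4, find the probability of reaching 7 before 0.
P(hit 7 before 0) = (1 − (6/7)^4) / (1 − (6/7)^7) = 379015/543607

Let u_k denote P(reach 7 before 0 | start at k). Boundary: u_0 = 0, u_7 = 1. Recurrence: u_k = 7/13·u_{k+1} + 6/13·u_{k-1} for 1 ≤ k ≤ 6. Try u_k = A + B·r^k with r = q/p = (6/13)/(7/13) = 6/7. Substitution satisfies the recurrence; boundary conditions give:
  u_k = (1 − r^k) / (1 − r^N) = (1 − (6/7)^4) / (1 − (6/7)^7) = 379015/543607.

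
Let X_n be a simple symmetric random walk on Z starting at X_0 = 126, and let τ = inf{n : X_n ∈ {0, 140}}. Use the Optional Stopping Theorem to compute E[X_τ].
E[X_τ] = 126

X_n is a martingale and τ is a bounded-mean stopping time (indeed τ is finite a.s. with bounded expectation since the walk is in a bounded region). By the OST, E[X_τ] = E[X_0] = 126. Equivalently: E[X_τ] = 140 · P(hit 140 first) + 0 · P(hit 0 first) = 140 · (126/140) = 126.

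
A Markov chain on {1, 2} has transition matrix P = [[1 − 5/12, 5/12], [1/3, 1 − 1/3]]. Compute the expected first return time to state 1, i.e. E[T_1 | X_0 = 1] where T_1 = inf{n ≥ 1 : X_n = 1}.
E[T_1 | X_0 = 1] = 1/π_1 = 9/4

For an irreducible recurrent Markov chain with stationary distribution π, E[T_i | X_0 = i] = 1/π_i (Kac's formula). Here π_1 = (1/3)/(5/12 + 1/3) = (1/3)/(3/4) = 4/9, so E[T_1 | X_0 = 1] = 1/π_1 = (5/12 + 1/3)/(1/3) = (3/4)/(1/3) = 9/4.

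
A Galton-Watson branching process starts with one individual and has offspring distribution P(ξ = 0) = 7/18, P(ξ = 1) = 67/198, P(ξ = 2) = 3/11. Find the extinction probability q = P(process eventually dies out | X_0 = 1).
q = 1

Mean offspring μ = 0·7/18 + 1·67/198 + 2·3/11 = 175/198 ≤ 1. For μ ≤ 1 with offspring not concentrated at 1, the Galton-Watson process goes extinct almost surely, so q = 1.
(Algebraic check: The pgf is f(s) = 7/18 + 67/198·s + 3/11·s². The extinction probability q is the smallest fixed point of f in [0, 1]. Setting s = f(s):
  3/11·s² + (67/198 − 1)·s + 7/18 = 0
  3/11·s² − (7/18 + 3/11)·s + 7/18 = 0
which factors as (s − 1)·(3/11·s − 7/18) = 0, giving roots s = 1 and s = (7/18)/(3/11) = 77/54. Since 77/54 ≥ 1, the smallest root in [0, 1] is s = 1.)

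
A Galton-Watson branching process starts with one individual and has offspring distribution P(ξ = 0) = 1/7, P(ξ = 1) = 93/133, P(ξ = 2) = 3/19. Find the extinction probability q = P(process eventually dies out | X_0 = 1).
q = 19/21

The pgf is f(s) = 1/7 + 93/133·s + 3/19·s². The extinction probability q is the smallest fixed point of f in [0, 1]. Setting s = f(s):
  3/19·s² + (93/133 − 1)·s + 1/7 = 0
  3/19·s² − (1/7 + 3/19)·s + 1/7 = 0
which factors as (s − 1)·(3/19·s − 1/7) = 0, giving roots s = 1 and s = (1/7)/(3/19) = 19/21.
Mean offspring μ = 93/133 + 2·3/19 = 135/133 > 1 (supercritical), so q < 1. The extinction probability is the smaller root: q = (1/7)/(3/19) = 19/21.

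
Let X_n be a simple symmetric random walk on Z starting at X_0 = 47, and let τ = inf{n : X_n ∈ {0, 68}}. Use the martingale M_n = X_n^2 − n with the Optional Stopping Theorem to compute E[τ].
E[τ] = 987

M_n = X_n^2 − n is a martingale (since E[X_{n+1}^2 | F_n] = X_n^2 + 1). By OST (τ has finite mean in a bounded region), E[M_τ] = E[M_0] = X_0^2 − 0 = 47^2 = 2209. Also E[M_τ] = E[X_τ^2] − E[τ]. The walk exits at 0 or 68, with P(hit 68 first) = 47/68, so E[X_τ^2] = 68^2 · 47/68 + 0 = 3196. Thus E[τ] = E[X_τ^2] − E[M_τ] = 3196 − 2209 = 987 = 47(68 − 47) = 987.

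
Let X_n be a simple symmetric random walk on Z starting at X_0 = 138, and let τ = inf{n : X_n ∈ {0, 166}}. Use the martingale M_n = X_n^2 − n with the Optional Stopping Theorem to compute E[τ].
E[τ] = 3864

M_n = X_n^2 − n is a martingale (since E[X_{n+1}^2 | F_n] = X_n^2 + 1). By OST (τ has finite mean in a bounded region), E[M_τ] = E[M_0] = X_0^2 − 0 = 138^2 = 19044. Also E[M_τ] = E[X_τ^2] − E[τ]. The walk exits at 0 or 166, with P(hit 166 first) = 138/166, so E[X_τ^2] = 166^2 · 138/166 + 0 = 22908. Thus E[τ] = E[X_τ^2] − E[M_τ] = 22908 − 19044 = 3864 = 138(166 − 138) = 3864.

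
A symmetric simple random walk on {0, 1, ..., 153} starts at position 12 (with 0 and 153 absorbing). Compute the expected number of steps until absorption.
E[τ | X_0 = 12] = 1692

Let v_k = E[τ | X_0 = k]. Boundary: v_0 = v_153 = 0. Recurrence: v_k = 1 + (v_{k-1} + v_{k+1})/2 for 1 ≤ k ≤ 152. The particular solution to v_k − (v_{k-1} + v_{k+1})/2 = 1 is v_k = −k^2. Adding homogeneous solution A + B k and matching boundaries gives v_k = k (153 − k). Substituting k = 12: v_12 = 12 · 141 = 1692.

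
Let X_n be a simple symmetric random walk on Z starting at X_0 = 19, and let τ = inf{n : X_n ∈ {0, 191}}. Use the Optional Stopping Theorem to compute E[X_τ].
E[X_τ] = 19

X_n is a martingale and τ is a bounded-mean stopping time (indeed τ is finite a.s. with bounded expectation since the walk is in a bounded region). By the OST, E[X_τ] = E[X_0] = 19. Equivalently: E[X_τ] = 191 · P(hit 191 first) + 0 · P(hit 0 first) = 191 · (19/191) = 19.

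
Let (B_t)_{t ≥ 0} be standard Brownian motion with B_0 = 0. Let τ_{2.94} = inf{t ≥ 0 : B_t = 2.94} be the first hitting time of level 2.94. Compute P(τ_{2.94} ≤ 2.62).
P(τ_{2.94} ≤ 2.62) = 2(1 − Φ(2.94/√2.62)) = 2(1 − Φ(1.8163)) ≈ 0.0693

By the reflection principle for standard BM, P(τ_b ≤ t) = 2 · P(B_t ≥ b). Since B_t ~ N(0, t), P(B_t ≥ 2.94) = 1 − Φ(2.94/√t) = 1 − Φ(2.94/√2.62) = 1 − Φ(1.8163) ≈ 0.03466. Doubling: P(τ_{2.94} ≤ 2.62) ≈ 2 · 0.03466 = 0.06932 ≈ 0.0693.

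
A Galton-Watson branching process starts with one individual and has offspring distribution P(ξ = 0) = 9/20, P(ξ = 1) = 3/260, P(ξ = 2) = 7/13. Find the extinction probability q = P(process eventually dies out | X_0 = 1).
q = 117/140

The pgf is f(s) = 9/20 + 3/260·s + 7/13·s². The extinction probability q is the smallest fixed point of f in [0, 1]. Setting s = f(s):
  7/13·s² + (3/260 − 1)·s + 9/20 = 0
  7/13·s² − (9/20 + 7/13)·s + 9/20 = 0
which factors as (s − 1)·(7/13·s − 9/20) = 0, giving roots s = 1 and s = (9/20)/(7/13) = 117/140.
Mean offspring μ = 3/260 + 2·7/13 = 283/260 > 1 (supercritical), so q < 1. The extinction probability is the smaller root: q = (9/20)/(7/13) = 117/140.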